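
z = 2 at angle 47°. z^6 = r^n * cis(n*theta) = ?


r^6 = 2^6 = 64
n*theta = 6*47° = 282° = 282° (mod 360)
a = 64*cos(282°) = 13.3063
b = 64*sin(282°) = -62.6014

64 cis(282°) = 13.3063 - 62.6014i


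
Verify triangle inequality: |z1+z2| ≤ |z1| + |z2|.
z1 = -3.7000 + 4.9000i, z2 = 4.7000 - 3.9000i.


|z1| = sqrt((-3.7)^2 + 4.9^2) = sqrt(37.7) = 6.1400
|z2| = sqrt(4.7^2 + (-3.9)^2) = sqrt(37.3) = 6.1074
z1+z2 = 1.0000 + 1.0000i
|z1+z2| = sqrt(2) = 1.4142
|z1|+|z2| = 6.1400 + 6.1074 = 12.2474

|z1+z2| = 1.4142 ≤ |z1|+|z2| = 12.2474 (verified)


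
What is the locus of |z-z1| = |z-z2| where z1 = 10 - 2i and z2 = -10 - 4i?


Equal distances means the locus is the perpendicular bisector of z1 and z2.
Midpoint = ((10+(-10))/2, (-2+(-4))/2) = (0, -3.0000)

Perpendicular bisector through (0, -3.0000)


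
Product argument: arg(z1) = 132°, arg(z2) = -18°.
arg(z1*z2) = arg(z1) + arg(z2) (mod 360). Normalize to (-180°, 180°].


arg(z1*z2) = 132° - 18° = 114°
Normalized to (-180°, 180°]: 114°

114°


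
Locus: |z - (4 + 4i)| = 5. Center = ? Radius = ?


|z - z0| = r is a circle with center z0 and radius r.
Center = (4, 4), radius = 5

Circle with center (4, 4) and radius 5


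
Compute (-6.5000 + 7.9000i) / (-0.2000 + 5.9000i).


Conjugate of z2 = -0.2000 - 5.9000i
Numerator: (-6.5000 + 7.9000i)(-0.2000 - 5.9000i) = 47.9100 + 36.7700i
Denominator: (-0.2)^2 + 5.9^2 = 34.85
Result = (47.9100 + 36.7700i)/34.85

1.3747 + 1.0551i


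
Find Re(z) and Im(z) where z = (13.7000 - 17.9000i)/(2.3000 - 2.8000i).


Multiply by conjugate: (13.7000 - 17.9000i)(2.3000 + 2.8000i) / (2.3^2 + (-2.8)^2)
Numerator real = 13.7*2.3 - (17.9)*(-2.8) = 81.63
Numerator imag = -17.9*2.3 - 13.7*(-2.8) = -2.81
Denominator = 13.13
Re(z) = 81.63/13.13 = 6.2171
Im(z) = -2.81/13.13 = -0.2140

Re(z) = 6.2171, Im(z) = -0.2140


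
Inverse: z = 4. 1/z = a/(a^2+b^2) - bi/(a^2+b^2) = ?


|z|^2 = 16+0 = 16
1/z = (4 - 0i)/16

1/z = 0.2500 + 0i


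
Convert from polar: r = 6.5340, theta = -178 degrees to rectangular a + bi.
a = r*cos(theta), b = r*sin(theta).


a = 6.5340*cos(-178°) = 6.5340*(-0.99939) = -6.5300
b = 6.5340*sin(-178°) = 6.5340*(-0.0349) = -0.2280

-6.5300 - 0.2280i


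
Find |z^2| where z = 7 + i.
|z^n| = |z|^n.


|z| = sqrt(49+1) = sqrt(50) = 7.0711
|z^2| = |z|^2 = (sqrt(50))^2 = 50

|z^2| = 50


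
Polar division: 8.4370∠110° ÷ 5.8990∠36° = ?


r = 8.4370 / 5.8990 = 1.4302
theta = 110° - 36° = 74° = 74° (mod 360)

1.4302 cis(74°)


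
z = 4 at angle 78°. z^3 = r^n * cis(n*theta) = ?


r^3 = 4^3 = 64
n*theta = 3*78° = 234° = 234° (mod 360)
a = 64*cos(234°) = -37.6183
b = 64*sin(234°) = -51.7771

64 cis(234°) = -37.6183 - 51.7771i


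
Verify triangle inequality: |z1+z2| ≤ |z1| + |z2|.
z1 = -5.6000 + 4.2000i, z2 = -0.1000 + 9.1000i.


|z1| = sqrt((-5.6)^2 + 4.2^2) = sqrt(49) = 7.0000
|z2| = sqrt((-0.1)^2 + 9.1^2) = sqrt(82.82) = 9.1005
z1+z2 = -5.7000 + 13.3000i
|z1+z2| = sqrt(209.38) = 14.4700
|z1|+|z2| = 7.0000 + 9.1005 = 16.1005

|z1+z2| = 14.4700 ≤ |z1|+|z2| = 16.1005 (verified)


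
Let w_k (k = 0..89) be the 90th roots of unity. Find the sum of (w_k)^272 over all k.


The roots are w_k = w^k with w = e^(2*pi*i/90), and (w^k)^272 = (w^272)^k.
So S = 1 + u + u^2 + ... + u^(89) with u = w^272.
272 = 3*90 + 2, so 272 is not a multiple of 90: u = (w^90)^3 * w^2 = w^2 ≠ 1 (w is a primitive 90th root), while u^90 = (w^90)^272 = 1.
Geometric series: S = (1 - u^90)/(1 - u) = (1 - 1)/(1 - u) = 0

S = 0


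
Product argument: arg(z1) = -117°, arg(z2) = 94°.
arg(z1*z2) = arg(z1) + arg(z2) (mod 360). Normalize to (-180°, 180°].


arg(z1*z2) = -117° + 94° = -23°
Normalized to (-180°, 180°]: -23°

-23°


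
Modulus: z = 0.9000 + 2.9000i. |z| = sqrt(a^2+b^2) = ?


|z| = sqrt(0.9^2 + 2.9^2) = sqrt(0.81 + 8.41) = sqrt(9.22) = 3.0364

|z| = 3.0364


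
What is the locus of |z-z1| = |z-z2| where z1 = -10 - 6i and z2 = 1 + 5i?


Equal distances means the locus is the perpendicular bisector of z1 and z2.
Midpoint = ((-10+1)/2, (-6+5)/2) = (-4.5000, -0.5000)

Perpendicular bisector through (-4.5000, -0.5000)


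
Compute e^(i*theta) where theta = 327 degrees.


cos(327°) = 0.8387
sin(327°) = -0.5446

e^(i*327°) = 0.8387 - 0.5446i


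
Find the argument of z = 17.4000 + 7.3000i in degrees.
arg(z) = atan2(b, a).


Re = 17.4, Im = 7.3
arg = atan2(7.3, 17.4) = 22.7600 degrees

arg(z) = 22.7600 degrees


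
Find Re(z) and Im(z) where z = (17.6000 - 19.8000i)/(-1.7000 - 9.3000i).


Multiply by conjugate: (17.6000 - 19.8000i)(-1.7000 + 9.3000i) / ((-1.7)^2 + (-9.3)^2)
Numerator real = 17.6*(-1.7) - (19.8)*(-9.3) = 154.22
Numerator imag = -19.8*(-1.7) - 17.6*(-9.3) = 197.34
Denominator = 89.38
Re(z) = 154.22/89.38 = 1.7254
Im(z) = 197.34/89.38 = 2.2079

Re(z) = 1.7254, Im(z) = 2.2079


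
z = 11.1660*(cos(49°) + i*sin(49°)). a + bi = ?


a = 11.1660*cos(49°) = 11.1660*0.65606 = 7.3256
b = 11.1660*sin(49°) = 11.1660*0.75471 = 8.4271

7.3256 + 8.4271i


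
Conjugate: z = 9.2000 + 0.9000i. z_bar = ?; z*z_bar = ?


z_bar = 9.2000 - 0.9000i
z*z_bar = 9.2^2 + 0.9^2 = 84.64 + 0.81 = 85.45

z_bar = 9.2000 - 0.9000i, z*z_bar = 85.45


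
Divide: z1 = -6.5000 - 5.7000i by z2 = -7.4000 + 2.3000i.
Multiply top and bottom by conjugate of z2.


Conjugate of z2 = -7.4000 - 2.3000i
Numerator: (-6.5000 - 5.7000i)(-7.4000 - 2.3000i) = 34.9900 + 57.1300i
Denominator: (-7.4)^2 + 2.3^2 = 60.05
Result = (34.9900 + 57.1300i)/60.05

0.5827 + 0.9514i


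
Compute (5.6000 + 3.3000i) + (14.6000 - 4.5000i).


Real: 5.6 + 14.6 = 20.2
Imag: 3.3 - 4.5 = -1.2

20.2000 - 1.2000i


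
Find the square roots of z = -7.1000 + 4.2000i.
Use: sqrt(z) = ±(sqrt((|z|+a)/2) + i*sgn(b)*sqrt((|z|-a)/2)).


|z| = sqrt(50.41+17.64) = 8.2492
sqrt((|z|+a)/2) = sqrt((8.2492+(-7.1))/2) = sqrt(0.5746) = 0.7580
sqrt((|z|-a)/2) = sqrt((8.2492-(-7.1))/2) = sqrt(7.6746) = 2.7703

±(0.7580 + 2.7703i) i.e. 0.7580 + 2.7703i and -0.7580 - 2.7703i


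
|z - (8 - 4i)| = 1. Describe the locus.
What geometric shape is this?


|z - z0| = r is a circle with center z0 and radius r.
Center = (8, -4), radius = 1

Circle with center (8, -4) and radius 1


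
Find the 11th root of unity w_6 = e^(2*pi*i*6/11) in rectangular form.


Angle = 360*6/11 = 196.3636°
a = cos(196.3636°) = -0.9595
b = sin(196.3636°) = -0.2817

-0.9595 - 0.2817i


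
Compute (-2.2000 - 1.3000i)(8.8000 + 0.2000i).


Real = -2.2*8.8 - (-1.3)*0.2 = -19.36 - (-0.26) = -19.1
Imag = -2.2*0.2 + 8.8*(-1.3) = -0.44 - (11.44) = -11.88

-19.1000 - 11.8800i


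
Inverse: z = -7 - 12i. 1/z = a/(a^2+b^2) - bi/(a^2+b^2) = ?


|z|^2 = 49+144 = 193
1/z = (-7 + 12i)/193

1/z = -0.0363 + 0.0622i


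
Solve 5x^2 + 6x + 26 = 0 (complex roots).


disc = 6^2 - 4*5*26 = 36 - 520 = -484
sqrt(|disc|) = sqrt(484) = 22.0000
Real part = -6/(2*5) = -0.6000
Imag part = 22.0000/(2*5) = 2.2000

-0.6000 ± 2.2000i


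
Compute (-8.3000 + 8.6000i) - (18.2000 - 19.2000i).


Real: -8.3 - 18.2 = -26.5
Imag: 8.6 + 19.2 = 27.8

-26.5000 + 27.8000i


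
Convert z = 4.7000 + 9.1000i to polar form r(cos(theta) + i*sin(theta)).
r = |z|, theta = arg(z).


r = sqrt(22.09+82.81) = sqrt(104.9) = 10.2421
theta = atan2(9.1, 4.7) = 62.6844 degrees

r = 10.2421, theta = 62.6844 degrees


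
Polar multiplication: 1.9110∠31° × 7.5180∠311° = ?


r = 1.9110 * 7.5180 = 14.3669
theta = 31° + 311° = 342° = 342° (mod 360)

14.3669 cis(342°)


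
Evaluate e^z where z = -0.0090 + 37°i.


e^-0.0090 = 0.9910
cos(37°) = 0.79864
sin(37°) = 0.6018
Real = 0.9910*0.79864 = 0.7915
Imag = 0.9910*0.6018 = 0.5964

0.7915 + 0.5964i


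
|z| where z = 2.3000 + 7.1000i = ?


|z| = sqrt(2.3^2 + 7.1^2) = sqrt(5.29 + 50.41) = sqrt(55.7) = 7.4632

|z| = 7.4632


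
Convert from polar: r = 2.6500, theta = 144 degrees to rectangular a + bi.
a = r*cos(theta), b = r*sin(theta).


a = 2.6500*cos(144°) = 2.6500*(-0.809) = -2.1439
b = 2.6500*sin(144°) = 2.6500*0.58779 = 1.5576

-2.1439 + 1.5576i


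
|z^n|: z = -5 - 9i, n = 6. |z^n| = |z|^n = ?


|z| = sqrt(25+81) = sqrt(106) = 10.2956
|z^6| = |z|^6 = (sqrt(106))^6 = 106^3 = 1191016

|z^6| = 1191016


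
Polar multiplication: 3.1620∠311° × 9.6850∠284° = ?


r = 3.1620 * 9.6850 = 30.6240
theta = 311° + 284° = 595° = 235° (mod 360)

30.6240 cis(235°)


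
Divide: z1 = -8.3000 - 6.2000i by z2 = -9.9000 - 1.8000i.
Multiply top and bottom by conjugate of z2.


Conjugate of z2 = -9.9000 + 1.8000i
Numerator: (-8.3000 - 6.2000i)(-9.9000 + 1.8000i) = 93.3300 + 46.4400i
Denominator: (-9.9)^2 + (-1.8)^2 = 101.25
Result = (93.3300 + 46.4400i)/101.25

0.9218 + 0.4587i


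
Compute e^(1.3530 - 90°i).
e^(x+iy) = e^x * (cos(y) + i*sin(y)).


e^1.3530 = 3.8690
cos(-90°) = 0
sin(-90°) = -1
Real = 3.8690*0 = 0
Imag = 3.8690*(-1) = -3.8690

0 - 3.8690i


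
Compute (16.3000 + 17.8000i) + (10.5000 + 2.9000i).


Real: 16.3 + 10.5 = 26.8
Imag: 17.8 + 2.9 = 20.7

26.8000 + 20.7000i


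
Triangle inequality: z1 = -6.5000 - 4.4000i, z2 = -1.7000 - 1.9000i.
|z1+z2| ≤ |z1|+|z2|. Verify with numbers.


|z1| = sqrt((-6.5)^2 + (-4.4)^2) = sqrt(61.61) = 7.8492
|z2| = sqrt((-1.7)^2 + (-1.9)^2) = sqrt(6.5) = 2.5495
z1+z2 = -8.2000 - 6.3000i
|z1+z2| = sqrt(106.93) = 10.3407
|z1|+|z2| = 7.8492 + 2.5495 = 10.3987

|z1+z2| = 10.3407 ≤ |z1|+|z2| = 10.3987 (verified)


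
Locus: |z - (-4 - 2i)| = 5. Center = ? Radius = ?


|z - z0| = r is a circle with center z0 and radius r.
Center = (-4, -2), radius = 5

Circle with center (-4, -2) and radius 5


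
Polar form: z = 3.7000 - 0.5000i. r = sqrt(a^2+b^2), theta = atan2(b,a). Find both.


r = sqrt(13.69+0.25) = sqrt(13.94) = 3.7336
theta = atan2(-0.5, 3.7) = -7.6961 degrees

r = 3.7336, theta = -7.6961 degrees


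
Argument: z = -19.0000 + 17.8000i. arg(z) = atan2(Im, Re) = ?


Re = -19, Im = 17.8
arg = atan2(17.8, -19) = 136.8677 degrees

arg(z) = 136.8677 degrees


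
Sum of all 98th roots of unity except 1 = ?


With w = e^(2*pi*i/98), all 98 of the 98th roots of unity w^0 = 1, w, ..., w^(97) sum to 0: 1 + w + ... + w^(97) = (1 - w^98)/(1 - w) = 0 since w^98 = 1, w ≠ 1.
Removing the root 1: w + w^2 + ... + w^(97) = 0 - 1 = -1

Sum = -1


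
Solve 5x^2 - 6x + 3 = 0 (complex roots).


disc = (-6)^2 - 4*5*3 = 36 - 60 = -24
sqrt(|disc|) = sqrt(24) = 4.8990
Real part = 6/(2*5) = 0.6000
Imag part = 4.8990/(2*5) = 0.4899

0.6000 ± 0.4899i


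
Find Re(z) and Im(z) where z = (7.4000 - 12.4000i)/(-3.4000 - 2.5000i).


Multiply by conjugate: (7.4000 - 12.4000i)(-3.4000 + 2.5000i) / ((-3.4)^2 + (-2.5)^2)
Numerator real = 7.4*(-3.4) - (12.4)*(-2.5) = 5.84
Numerator imag = -12.4*(-3.4) - 7.4*(-2.5) = 60.66
Denominator = 17.81
Re(z) = 5.84/17.81 = 0.3279
Im(z) = 60.66/17.81 = 3.4060

Re(z) = 0.3279, Im(z) = 3.4060


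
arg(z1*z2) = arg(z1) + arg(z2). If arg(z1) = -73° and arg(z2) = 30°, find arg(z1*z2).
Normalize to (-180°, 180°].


arg(z1*z2) = -73° + 30° = -43°
Normalized to (-180°, 180°]: -43°

-43°


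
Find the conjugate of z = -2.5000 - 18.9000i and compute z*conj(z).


z_bar = -2.5000 + 18.9000i
z*z_bar = (-2.5)^2 + (-18.9)^2 = 6.25 + 357.21 = 363.46

z_bar = -2.5000 + 18.9000i, z*z_bar = 363.46


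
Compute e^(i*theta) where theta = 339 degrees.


cos(339°) = 0.9336
sin(339°) = -0.3584

e^(i*339°) = 0.9336 - 0.3584i


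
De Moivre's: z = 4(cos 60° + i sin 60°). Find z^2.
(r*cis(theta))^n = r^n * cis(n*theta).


r^2 = 4^2 = 16
n*theta = 2*60° = 120° = 120° (mod 360)
a = 16*cos(120°) = -8.0000
b = 16*sin(120°) = 13.8564

16 cis(120°) = -8.0000 + 13.8564i


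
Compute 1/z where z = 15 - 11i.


|z|^2 = 225+121 = 346
1/z = (15 + 11i)/346

1/z = 0.0434 + 0.0318i


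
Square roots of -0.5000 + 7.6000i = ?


|z| = sqrt(0.25+57.76) = 7.6164
sqrt((|z|+a)/2) = sqrt((7.6164+(-0.5))/2) = sqrt(3.5582) = 1.8863
sqrt((|z|-a)/2) = sqrt((7.6164-(-0.5))/2) = sqrt(4.0582) = 2.0145

±(1.8863 + 2.0145i) i.e. 1.8863 + 2.0145i and -1.8863 - 2.0145i


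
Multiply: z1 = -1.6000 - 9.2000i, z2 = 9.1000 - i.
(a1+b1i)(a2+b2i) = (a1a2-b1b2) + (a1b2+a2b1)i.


Real = -1.6*9.1 - (-9.2)*(-1) = -14.56 - 9.2 = -23.76
Imag = -1.6*(-1) + 9.1*(-9.2) = 1.6 - (83.72) = -82.12

-23.7600 - 82.1200i


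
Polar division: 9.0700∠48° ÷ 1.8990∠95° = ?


r = 9.0700 / 1.8990 = 4.7762
theta = 48° - 95° = -47° = 313° (mod 360)

4.7762 cis(313°)


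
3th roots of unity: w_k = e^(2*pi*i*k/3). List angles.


The 3th roots of unity are cis(360k/3°) for k=0..2
Angle step = 360/3 = 120°
Primitive root: cis(120°)
Primitive root = -0.5000 + 0.8660i

3 roots at angles: 0°, 120°, 240°


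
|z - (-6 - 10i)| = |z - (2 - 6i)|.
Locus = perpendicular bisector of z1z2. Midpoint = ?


Equal distances means the locus is the perpendicular bisector of z1 and z2.
Midpoint = ((-6+2)/2, (-10+(-6))/2) = (-2.0000, -8.0000)

Perpendicular bisector through (-2.0000, -8.0000)


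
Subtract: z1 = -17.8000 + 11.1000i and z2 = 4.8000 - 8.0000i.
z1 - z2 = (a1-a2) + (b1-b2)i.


Real: -17.8 - 4.8 = -22.6
Imag: 11.1 + 8 = 19.1

-22.6000 + 19.1000i


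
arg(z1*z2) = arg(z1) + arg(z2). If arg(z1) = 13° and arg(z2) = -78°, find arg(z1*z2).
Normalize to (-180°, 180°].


arg(z1*z2) = 13° - 78° = -65°
Normalized to (-180°, 180°]: -65°

-65°


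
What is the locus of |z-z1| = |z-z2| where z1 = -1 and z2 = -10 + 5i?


Equal distances means the locus is the perpendicular bisector of z1 and z2.
Midpoint = ((-1+(-10))/2, (0+5)/2) = (-5.5000, 2.5000)

Perpendicular bisector through (-5.5000, 2.5000)


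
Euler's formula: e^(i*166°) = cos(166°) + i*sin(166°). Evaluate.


cos(166°) = -0.9703
sin(166°) = 0.2419

e^(i*166°) = -0.9703 + 0.2419i


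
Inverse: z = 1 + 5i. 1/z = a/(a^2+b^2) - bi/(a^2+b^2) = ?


|z|^2 = 1+25 = 26
1/z = (1 - 5i)/26

1/z = 0.0385 - 0.1923i


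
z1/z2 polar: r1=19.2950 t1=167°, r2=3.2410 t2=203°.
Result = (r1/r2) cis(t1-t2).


r = 19.2950 / 3.2410 = 5.9534
theta = 167° - 203° = -36° = 324° (mod 360)

5.9534 cis(324°)


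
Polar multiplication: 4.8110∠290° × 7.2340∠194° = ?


r = 4.8110 * 7.2340 = 34.8028
theta = 290° + 194° = 484° = 124° (mod 360)

34.8028 cis(124°)


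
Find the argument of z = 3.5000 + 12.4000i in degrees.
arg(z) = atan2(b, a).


Re = 3.5, Im = 12.4
arg = atan2(12.4, 3.5) = 74.2379 degrees

arg(z) = 74.2379 degrees


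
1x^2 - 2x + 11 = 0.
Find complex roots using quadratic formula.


disc = (-2)^2 - 4*1*11 = 4 - 44 = -40
sqrt(|disc|) = sqrt(40) = 6.3246
Real part = 2/(2*1) = 1.0000
Imag part = 6.3246/(2*1) = 3.1623

1.0000 ± 3.1623i


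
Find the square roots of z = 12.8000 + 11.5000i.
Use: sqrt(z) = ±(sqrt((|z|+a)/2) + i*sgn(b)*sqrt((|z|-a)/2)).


|z| = sqrt(163.84+132.25) = 17.2073
sqrt((|z|+a)/2) = sqrt((17.2073+12.8)/2) = sqrt(15.0036) = 3.8735
sqrt((|z|-a)/2) = sqrt((17.2073-12.8)/2) = sqrt(2.2036) = 1.4845

±(3.8735 + 1.4845i) i.e. 3.8735 + 1.4845i and -3.8735 - 1.4845i


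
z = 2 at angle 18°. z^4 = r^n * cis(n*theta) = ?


r^4 = 2^4 = 16
n*theta = 4*18° = 72° = 72° (mod 360)
a = 16*cos(72°) = 4.9443
b = 16*sin(72°) = 15.2169

16 cis(72°) = 4.9443 + 15.2169i


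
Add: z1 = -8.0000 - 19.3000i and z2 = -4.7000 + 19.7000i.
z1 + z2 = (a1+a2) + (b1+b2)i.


Real: -8 - 4.7 = -12.7
Imag: -19.3 + 19.7 = 0.4

-12.7000 + 0.4000i


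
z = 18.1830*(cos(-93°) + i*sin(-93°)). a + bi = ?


a = 18.1830*cos(-93°) = 18.1830*(-0.052336) = -0.9516
b = 18.1830*sin(-93°) = 18.1830*(-0.99863) = -18.1581

-0.9516 - 18.1581i


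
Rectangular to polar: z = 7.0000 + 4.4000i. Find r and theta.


r = sqrt(49+19.36) = sqrt(68.36) = 8.2680
theta = atan2(4.4, 7) = 32.1523 degrees

r = 8.2680, theta = 32.1523 degrees


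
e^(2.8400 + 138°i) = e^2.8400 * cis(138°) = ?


e^2.8400 = 17.1158
cos(138°) = -0.743145
sin(138°) = 0.66913
Real = 17.1158*(-0.743145) = -12.7195
Imag = 17.1158*0.66913 = 11.4527

-12.7195 + 11.4527i


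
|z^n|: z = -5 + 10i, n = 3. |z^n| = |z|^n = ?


|z| = sqrt(25+100) = sqrt(125) = 11.1803
|z^3| = |z|^3 = (sqrt(125))^3 = 125*sqrt(125)

|z^3| = 125*sqrt(125) ≈ 1397.5425


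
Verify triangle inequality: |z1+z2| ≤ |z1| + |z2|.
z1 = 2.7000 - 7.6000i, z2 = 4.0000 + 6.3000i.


|z1| = sqrt(2.7^2 + (-7.6)^2) = sqrt(65.05) = 8.0654
|z2| = sqrt(4^2 + 6.3^2) = sqrt(55.69) = 7.4626
z1+z2 = 6.7000 - 1.3000i
|z1+z2| = sqrt(46.58) = 6.8250
|z1|+|z2| = 8.0654 + 7.4626 = 15.5280

|z1+z2| = 6.8250 ≤ |z1|+|z2| = 15.5280 (verified)


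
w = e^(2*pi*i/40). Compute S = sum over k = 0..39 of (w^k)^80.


The roots are w_k = w^k with w = e^(2*pi*i/40), and (w^k)^80 = (w^80)^k.
So S = 1 + u + u^2 + ... + u^(39) with u = w^80.
80 = 2*40 + 0, so 80 is a multiple of 40 and u = (w^40)^2 = 1.
Every one of the 40 terms equals 1: S = 40

S = 40


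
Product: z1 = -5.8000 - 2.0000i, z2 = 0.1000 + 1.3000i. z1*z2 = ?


Real = -5.8*0.1 - (-2)*1.3 = -0.58 - (-2.6) = 2.02
Imag = -5.8*1.3 + 0.1*(-2) = -7.54 - (0.2) = -7.74

2.0200 - 7.7400i


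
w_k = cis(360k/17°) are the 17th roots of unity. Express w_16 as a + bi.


Angle = 360*16/17 = 338.8235°
a = cos(338.8235°) = 0.9325
b = sin(338.8235°) = -0.3612

0.9325 - 0.3612i


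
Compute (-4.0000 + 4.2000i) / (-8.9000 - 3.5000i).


Conjugate of z2 = -8.9000 + 3.5000i
Numerator: (-4.0000 + 4.2000i)(-8.9000 + 3.5000i) = 20.9000 - 51.3800i
Denominator: (-8.9)^2 + (-3.5)^2 = 91.46
Result = (20.9000 - 51.3800i)/91.46

0.2285 - 0.5618i


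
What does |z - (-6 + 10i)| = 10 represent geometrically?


|z - z0| = r is a circle with center z0 and radius r.
Center = (-6, 10), radius = 10

Circle with center (-6, 10) and radius 10


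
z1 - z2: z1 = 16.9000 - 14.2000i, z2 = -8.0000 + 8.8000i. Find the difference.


Real: 16.9 + 8 = 24.9
Imag: -14.2 - 8.8 = -23

24.9000 - 23.0000i


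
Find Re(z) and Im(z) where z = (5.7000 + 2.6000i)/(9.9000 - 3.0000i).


Multiply by conjugate: (5.7000 + 2.6000i)(9.9000 + 3.0000i) / (9.9^2 + (-3)^2)
Numerator real = 5.7*9.9 + 2.6*(-3) = 48.63
Numerator imag = 2.6*9.9 - 5.7*(-3) = 42.84
Denominator = 107.01
Re(z) = 48.63/107.01 = 0.4544
Im(z) = 42.84/107.01 = 0.4003

Re(z) = 0.4544, Im(z) = 0.4003


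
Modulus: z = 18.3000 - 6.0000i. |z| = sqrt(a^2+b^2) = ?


|z| = sqrt(18.3^2 + (-6)^2) = sqrt(334.89 + 36) = sqrt(370.89) = 19.2585

|z| = 19.2585


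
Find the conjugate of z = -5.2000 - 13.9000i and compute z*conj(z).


z_bar = -5.2000 + 13.9000i
z*z_bar = (-5.2)^2 + (-13.9)^2 = 27.04 + 193.21 = 220.25

z_bar = -5.2000 + 13.9000i, z*z_bar = 220.25


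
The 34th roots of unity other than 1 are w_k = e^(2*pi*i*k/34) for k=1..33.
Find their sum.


With w = e^(2*pi*i/34), all 34 of the 34th roots of unity w^0 = 1, w, ..., w^(33) sum to 0: 1 + w + ... + w^(33) = (1 - w^34)/(1 - w) = 0 since w^34 = 1, w ≠ 1.
Removing the root 1: w + w^2 + ... + w^(33) = 0 - 1 = -1

Sum = -1


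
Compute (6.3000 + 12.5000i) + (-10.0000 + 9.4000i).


Real: 6.3 - 10 = -3.7
Imag: 12.5 + 9.4 = 21.9

-3.7000 + 21.9000i


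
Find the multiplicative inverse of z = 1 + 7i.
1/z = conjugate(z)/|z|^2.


|z|^2 = 1+49 = 50
1/z = (1 - 7i)/50

1/z = 0.0200 - 0.1400i


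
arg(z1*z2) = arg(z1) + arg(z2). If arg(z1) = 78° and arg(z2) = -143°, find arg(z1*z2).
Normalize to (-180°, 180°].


arg(z1*z2) = 78° - 143° = -65°
Normalized to (-180°, 180°]: -65°

-65°


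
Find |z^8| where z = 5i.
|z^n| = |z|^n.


|z| = sqrt(0+25) = sqrt(25) = 5
|z^8| = |z|^8 = 5^8 = 390625

|z^8| = 390625


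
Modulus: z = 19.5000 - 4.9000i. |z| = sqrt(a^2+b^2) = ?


|z| = sqrt(19.5^2 + (-4.9)^2) = sqrt(380.25 + 24.01) = sqrt(404.26) = 20.1062

|z| = 20.1062


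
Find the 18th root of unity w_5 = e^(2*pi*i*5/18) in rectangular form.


Angle = 360*5/18 = 100°
a = cos(100°) = -0.1736
b = sin(100°) = 0.9848

-0.1736 + 0.9848i


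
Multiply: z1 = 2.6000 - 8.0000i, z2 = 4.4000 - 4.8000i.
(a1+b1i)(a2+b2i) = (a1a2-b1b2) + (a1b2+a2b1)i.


Real = 2.6*4.4 - (-8)*(-4.8) = 11.44 - 38.4 = -26.96
Imag = 2.6*(-4.8) + 4.4*(-8) = -12.48 - (35.2) = -47.68

-26.9600 - 47.6800i


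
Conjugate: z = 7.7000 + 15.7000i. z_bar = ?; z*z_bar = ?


z_bar = 7.7000 - 15.7000i
z*z_bar = 7.7^2 + 15.7^2 = 59.29 + 246.49 = 305.78

z_bar = 7.7000 - 15.7000i, z*z_bar = 305.78


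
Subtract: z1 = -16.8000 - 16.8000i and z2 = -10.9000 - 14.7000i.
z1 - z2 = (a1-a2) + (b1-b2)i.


Real: -16.8 + 10.9 = -5.9
Imag: -16.8 + 14.7 = -2.1

-5.9000 - 2.1000i


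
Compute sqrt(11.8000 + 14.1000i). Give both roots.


|z| = sqrt(139.24+198.81) = 18.3861
sqrt((|z|+a)/2) = sqrt((18.3861+11.8)/2) = sqrt(15.0931) = 3.8850
sqrt((|z|-a)/2) = sqrt((18.3861-11.8)/2) = sqrt(3.2931) = 1.8147

±(3.8850 + 1.8147i) i.e. 3.8850 + 1.8147i and -3.8850 - 1.8147i


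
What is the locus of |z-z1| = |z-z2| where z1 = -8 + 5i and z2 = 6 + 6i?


Equal distances means the locus is the perpendicular bisector of z1 and z2.
Midpoint = ((-8+6)/2, (5+6)/2) = (-1.0000, 5.5000)

Perpendicular bisector through (-1.0000, 5.5000)


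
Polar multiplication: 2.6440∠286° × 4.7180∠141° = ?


r = 2.6440 * 4.7180 = 12.4744
theta = 286° + 141° = 427° = 67° (mod 360)

12.4744 cis(67°)


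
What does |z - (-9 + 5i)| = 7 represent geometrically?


|z - z0| = r is a circle with center z0 and radius r.
Center = (-9, 5), radius = 7

Circle with center (-9, 5) and radius 7


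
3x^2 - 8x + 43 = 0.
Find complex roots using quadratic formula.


disc = (-8)^2 - 4*3*43 = 64 - 516 = -452
sqrt(|disc|) = sqrt(452) = 21.2603
Real part = 8/(2*3) = 1.3333
Imag part = 21.2603/(2*3) = 3.5434

1.3333 ± 3.5434i


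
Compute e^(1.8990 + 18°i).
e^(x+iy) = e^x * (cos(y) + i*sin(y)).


e^1.8990 = 6.6792
cos(18°) = 0.95106
sin(18°) = 0.30902
Real = 6.6792*0.95106 = 6.3523
Imag = 6.6792*0.30902 = 2.0640

6.3523 + 2.0640i


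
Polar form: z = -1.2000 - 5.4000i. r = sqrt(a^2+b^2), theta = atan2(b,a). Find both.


r = sqrt(1.44+29.16) = sqrt(30.6) = 5.5317
theta = atan2(-5.4, -1.2) = -102.5288 degrees

r = 5.5317, theta = -102.5288 degrees


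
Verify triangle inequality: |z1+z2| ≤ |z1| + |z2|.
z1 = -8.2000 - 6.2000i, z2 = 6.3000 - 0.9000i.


|z1| = sqrt((-8.2)^2 + (-6.2)^2) = sqrt(105.68) = 10.2801
|z2| = sqrt(6.3^2 + (-0.9)^2) = sqrt(40.5) = 6.3640
z1+z2 = -1.9000 - 7.1000i
|z1+z2| = sqrt(54.02) = 7.3498
|z1|+|z2| = 10.2801 + 6.3640 = 16.6441

|z1+z2| = 7.3498 ≤ |z1|+|z2| = 16.6441 (verified)


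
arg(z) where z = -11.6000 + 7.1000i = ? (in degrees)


Re = -11.6, Im = 7.1
arg = atan2(7.1, -11.6) = 148.5305 degrees

arg(z) = 148.5305 degrees


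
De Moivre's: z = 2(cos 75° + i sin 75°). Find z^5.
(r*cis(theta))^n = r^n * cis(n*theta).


r^5 = 2^5 = 32
n*theta = 5*75° = 375° = 15° (mod 360)
a = 32*cos(15°) = 30.9096
b = 32*sin(15°) = 8.2822

32 cis(15°) = 30.9096 + 8.2822i


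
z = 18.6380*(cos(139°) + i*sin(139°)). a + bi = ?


a = 18.6380*cos(139°) = 18.6380*(-0.75471) = -14.0663
b = 18.6380*sin(139°) = 18.6380*0.65606 = 12.2276

-14.0663 + 12.2276i


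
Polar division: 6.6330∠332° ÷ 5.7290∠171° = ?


r = 6.6330 / 5.7290 = 1.1578
theta = 332° - 171° = 161° = 161° (mod 360)

1.1578 cis(161°)


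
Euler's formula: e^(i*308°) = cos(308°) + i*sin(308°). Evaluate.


cos(308°) = 0.6157
sin(308°) = -0.7880

e^(i*308°) = 0.6157 - 0.7880i


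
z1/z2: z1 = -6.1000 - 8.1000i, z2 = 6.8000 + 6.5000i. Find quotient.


Conjugate of z2 = 6.8000 - 6.5000i
Numerator: (-6.1000 - 8.1000i)(6.8000 - 6.5000i) = -94.1300 - 15.4300i
Denominator: 6.8^2 + 6.5^2 = 88.49
Result = (-94.1300 - 15.4300i)/88.49

-1.0637 - 0.1744i


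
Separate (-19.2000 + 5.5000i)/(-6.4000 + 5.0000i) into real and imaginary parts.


Multiply by conjugate: (-19.2000 + 5.5000i)(-6.4000 - 5.0000i) / ((-6.4)^2 + 5^2)
Numerator real = -19.2*(-6.4) + 5.5*5 = 150.38
Numerator imag = 5.5*(-6.4) - (-19.2)*5 = 60.8
Denominator = 65.96
Re(z) = 150.38/65.96 = 2.2799
Im(z) = 60.8/65.96 = 0.9218

Re(z) = 2.2799, Im(z) = 0.9218


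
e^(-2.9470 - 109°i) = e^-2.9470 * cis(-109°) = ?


e^-2.9470 = 0.0525
cos(-109°) = -0.3256
sin(-109°) = -0.9455
Real = 0.0525*(-0.3256) = -0.0171
Imag = 0.0525*(-0.9455) = -0.0496

-0.0171 - 0.0496i


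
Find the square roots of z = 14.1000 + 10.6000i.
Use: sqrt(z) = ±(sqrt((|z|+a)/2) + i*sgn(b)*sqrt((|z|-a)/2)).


|z| = sqrt(198.81+112.36) = 17.6400
sqrt((|z|+a)/2) = sqrt((17.6400+14.1)/2) = sqrt(15.8700) = 3.9837
sqrt((|z|-a)/2) = sqrt((17.6400-14.1)/2) = sqrt(1.7700) = 1.3304

±(3.9837 + 1.3304i) i.e. 3.9837 + 1.3304i and -3.9837 - 1.3304i


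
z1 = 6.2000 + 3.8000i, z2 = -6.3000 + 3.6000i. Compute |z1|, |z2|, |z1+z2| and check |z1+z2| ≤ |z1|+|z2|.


|z1| = sqrt(6.2^2 + 3.8^2) = sqrt(52.88) = 7.2719
|z2| = sqrt((-6.3)^2 + 3.6^2) = sqrt(52.65) = 7.2560
z1+z2 = -0.1000 + 7.4000i
|z1+z2| = sqrt(54.77) = 7.4007
|z1|+|z2| = 7.2719 + 7.2560 = 14.5279

|z1+z2| = 7.4007 ≤ |z1|+|z2| = 14.5279 (verified)


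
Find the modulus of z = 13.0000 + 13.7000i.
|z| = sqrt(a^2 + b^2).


|z| = sqrt(13^2 + 13.7^2) = sqrt(169 + 187.69) = sqrt(356.69) = 18.8862

|z| = 18.8862


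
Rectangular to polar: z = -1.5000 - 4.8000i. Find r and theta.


r = sqrt(2.25+23.04) = sqrt(25.29) = 5.0289
theta = atan2(-4.8, -1.5) = -107.3540 degrees

r = 5.0289, theta = -107.3540 degrees


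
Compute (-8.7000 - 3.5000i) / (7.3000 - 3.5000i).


Conjugate of z2 = 7.3000 + 3.5000i
Numerator: (-8.7000 - 3.5000i)(7.3000 + 3.5000i) = -51.2600 - 56.0000i
Denominator: 7.3^2 + (-3.5)^2 = 65.54
Result = (-51.2600 - 56.0000i)/65.54

-0.7821 - 0.8544i


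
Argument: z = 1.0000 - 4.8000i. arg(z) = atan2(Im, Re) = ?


Re = 1, Im = -4.8
arg = atan2(-4.8, 1) = -78.2317 degrees

arg(z) = -78.2317 degrees


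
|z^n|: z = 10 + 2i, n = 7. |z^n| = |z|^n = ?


|z| = sqrt(100+4) = sqrt(104) = 10.1980
|z^7| = |z|^7 = (sqrt(104))^7 = 104^3 * sqrt(104) = 1124864*sqrt(104)

|z^7| = 1124864*sqrt(104) ≈ 11471406.9723


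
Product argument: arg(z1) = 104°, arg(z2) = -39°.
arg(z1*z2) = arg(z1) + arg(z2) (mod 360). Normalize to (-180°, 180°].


arg(z1*z2) = 104° - 39° = 65°
Normalized to (-180°, 180°]: 65°

65°


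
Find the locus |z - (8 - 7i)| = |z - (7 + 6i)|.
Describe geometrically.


Equal distances means the locus is the perpendicular bisector of z1 and z2.
Midpoint = ((8+7)/2, (-7+6)/2) = (7.5000, -0.5000)

Perpendicular bisector through (7.5000, -0.5000)


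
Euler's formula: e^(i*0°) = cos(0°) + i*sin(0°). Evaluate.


cos(0°) = 1.0000
sin(0°) = 0

e^(i*0°) = 1.0000 + 0i


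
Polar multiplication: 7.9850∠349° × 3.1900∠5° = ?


r = 7.9850 * 3.1900 = 25.4721
theta = 349° + 5° = 354° = 354° (mod 360)

25.4721 cis(354°)


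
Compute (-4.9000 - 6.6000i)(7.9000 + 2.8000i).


Real = -4.9*7.9 - (-6.6)*2.8 = -38.71 - (-18.48) = -20.23
Imag = -4.9*2.8 + 7.9*(-6.6) = -13.72 - (52.14) = -65.86

-20.2300 - 65.8600i


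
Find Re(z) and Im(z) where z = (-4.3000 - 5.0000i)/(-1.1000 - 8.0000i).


Multiply by conjugate: (-4.3000 - 5.0000i)(-1.1000 + 8.0000i) / ((-1.1)^2 + (-8)^2)
Numerator real = -4.3*(-1.1) - (5)*(-8) = 44.73
Numerator imag = -5*(-1.1) - (-4.3)*(-8) = -28.9
Denominator = 65.21
Re(z) = 44.73/65.21 = 0.6859
Im(z) = -28.9/65.21 = -0.4432

Re(z) = 0.6859, Im(z) = -0.4432


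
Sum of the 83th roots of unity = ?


The sum of all 83th roots of unity is 0.
Geometric series: (1 - w^83)/(1 - w) = (1-1)/(1-w) = 0 since w^83 = 1, w ≠ 1.
Alternatively: coefficient of z^82 in z^83 - 1 is 0.

0


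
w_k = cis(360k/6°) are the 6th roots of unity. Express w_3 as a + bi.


Angle = 360*3/6 = 180°
a = cos(180°) = -1.0000
b = sin(180°) = 0

-1.0000 + 0i


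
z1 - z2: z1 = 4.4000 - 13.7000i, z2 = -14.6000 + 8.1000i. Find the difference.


Real: 4.4 + 14.6 = 19
Imag: -13.7 - 8.1 = -21.8

19.0000 - 21.8000i


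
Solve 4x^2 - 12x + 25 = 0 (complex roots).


disc = (-12)^2 - 4*4*25 = 144 - 400 = -256
sqrt(|disc|) = sqrt(256) = 16.0000
Real part = 12/(2*4) = 1.5000
Imag part = 16.0000/(2*4) = 2.0000

1.5000 ± 2.0000i


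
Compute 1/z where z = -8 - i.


|z|^2 = 64+1 = 65
1/z = (-8 + 1i)/65

1/z = -0.1231 + 0.0154i


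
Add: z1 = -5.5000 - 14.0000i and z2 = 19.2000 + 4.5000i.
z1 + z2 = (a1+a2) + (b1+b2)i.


Real: -5.5 + 19.2 = 13.7
Imag: -14 + 4.5 = -9.5

13.7000 - 9.5000i


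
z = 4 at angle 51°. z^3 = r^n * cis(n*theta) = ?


r^3 = 4^3 = 64
n*theta = 3*51° = 153° = 153° (mod 360)
a = 64*cos(153°) = -57.0244
b = 64*sin(153°) = 29.0554

64 cis(153°) = -57.0244 + 29.0554i


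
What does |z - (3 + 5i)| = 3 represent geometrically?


|z - z0| = r is a circle with center z0 and radius r.
Center = (3, 5), radius = 3

Circle with center (3, 5) and radius 3


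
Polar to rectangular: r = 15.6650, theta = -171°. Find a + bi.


a = 15.6650*cos(-171°) = 15.6650*(-0.987688) = -15.4721
b = 15.6650*sin(-171°) = 15.6650*(-0.15643) = -2.4505

-15.4721 - 2.4505i


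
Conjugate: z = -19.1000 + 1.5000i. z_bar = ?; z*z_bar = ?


z_bar = -19.1000 - 1.5000i
z*z_bar = (-19.1)^2 + 1.5^2 = 364.81 + 2.25 = 367.06

z_bar = -19.1000 - 1.5000i, z*z_bar = 367.06


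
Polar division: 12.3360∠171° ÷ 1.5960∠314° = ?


r = 12.3360 / 1.5960 = 7.7293
theta = 171° - 314° = -143° = 217° (mod 360)

7.7293 cis(217°)


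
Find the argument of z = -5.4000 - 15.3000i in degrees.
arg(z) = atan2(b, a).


Re = -5.4, Im = -15.3
arg = atan2(-15.3, -5.4) = -109.4400 degrees

arg(z) = -109.4400 degrees


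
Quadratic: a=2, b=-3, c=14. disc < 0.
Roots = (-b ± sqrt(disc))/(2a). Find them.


disc = (-3)^2 - 4*2*14 = 9 - 112 = -103
sqrt(|disc|) = sqrt(103) = 10.1489
Real part = 3/(2*2) = 0.7500
Imag part = 10.1489/(2*2) = 2.5372

0.7500 ± 2.5372i


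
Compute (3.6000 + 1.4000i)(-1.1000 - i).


Real = 3.6*(-1.1) - 1.4*(-1) = -3.96 - (-1.4) = -2.56
Imag = 3.6*(-1) - (1.1)*1.4 = -3.6 - (1.54) = -5.14

-2.5600 - 5.1400i


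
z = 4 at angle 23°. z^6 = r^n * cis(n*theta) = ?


r^6 = 4^6 = 4096
n*theta = 6*23° = 138° = 138° (mod 360)
a = 4096*cos(138°) = -3043.9212
b = 4096*sin(138°) = 2740.7590

4096 cis(138°) = -3043.9212 + 2740.7590i


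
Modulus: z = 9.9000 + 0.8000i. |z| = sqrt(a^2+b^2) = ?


|z| = sqrt(9.9^2 + 0.8^2) = sqrt(98.01 + 0.64) = sqrt(98.65) = 9.9323

|z| = 9.9323


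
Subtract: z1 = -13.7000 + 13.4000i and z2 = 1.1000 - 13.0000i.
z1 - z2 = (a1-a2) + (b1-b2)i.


Real: -13.7 - 1.1 = -14.8
Imag: 13.4 + 13 = 26.4

-14.8000 + 26.4000i


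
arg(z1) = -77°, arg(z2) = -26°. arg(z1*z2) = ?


arg(z1*z2) = -77° - 26° = -103°
Normalized to (-180°, 180°]: -103°

-103°


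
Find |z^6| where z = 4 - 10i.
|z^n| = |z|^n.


|z| = sqrt(16+100) = sqrt(116) = 10.7703
|z^6| = |z|^6 = (sqrt(116))^6 = 116^3 = 1560896

|z^6| = 1560896


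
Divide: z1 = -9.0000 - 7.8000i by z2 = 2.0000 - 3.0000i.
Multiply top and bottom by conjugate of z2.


Conjugate of z2 = 2.0000 + 3.0000i
Numerator: (-9.0000 - 7.8000i)(2.0000 + 3.0000i) = 5.4000 - 42.6000i
Denominator: 2^2 + (-3)^2 = 13
Result = (5.4000 - 42.6000i)/13

0.4154 - 3.2769i


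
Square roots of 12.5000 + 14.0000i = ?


|z| = sqrt(156.25+196) = 18.7683
sqrt((|z|+a)/2) = sqrt((18.7683+12.5)/2) = sqrt(15.6342) = 3.9540
sqrt((|z|-a)/2) = sqrt((18.7683-12.5)/2) = sqrt(3.1342) = 1.7704

±(3.9540 + 1.7704i) i.e. 3.9540 + 1.7704i and -3.9540 - 1.7704i


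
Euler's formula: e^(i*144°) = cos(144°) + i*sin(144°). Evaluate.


cos(144°) = -0.8090
sin(144°) = 0.5878

e^(i*144°) = -0.8090 + 0.5878i


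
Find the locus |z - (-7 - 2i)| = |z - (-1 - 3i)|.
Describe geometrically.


Equal distances means the locus is the perpendicular bisector of z1 and z2.
Midpoint = ((-7+(-1))/2, (-2+(-3))/2) = (-4.0000, -2.5000)

Perpendicular bisector through (-4.0000, -2.5000)


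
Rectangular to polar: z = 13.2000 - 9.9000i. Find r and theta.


r = sqrt(174.24+98.01) = sqrt(272.25) = 16.5000
theta = atan2(-9.9, 13.2) = -36.8699 degrees

r = 16.5000, theta = -36.8699 degrees


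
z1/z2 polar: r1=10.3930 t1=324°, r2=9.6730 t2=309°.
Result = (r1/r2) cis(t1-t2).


r = 10.3930 / 9.6730 = 1.0744
theta = 324° - 309° = 15° = 15° (mod 360)

1.0744 cis(15°)


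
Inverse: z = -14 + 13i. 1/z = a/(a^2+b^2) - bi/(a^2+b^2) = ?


|z|^2 = 196+169 = 365
1/z = (-14 - 13i)/365

1/z = -0.0384 - 0.0356i


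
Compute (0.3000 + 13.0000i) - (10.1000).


Real: 0.3 - 10.1 = -9.8
Imag: 13 + 0 = 13

-9.8000 + 13.0000i


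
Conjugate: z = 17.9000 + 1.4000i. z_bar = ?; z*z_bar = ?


z_bar = 17.9000 - 1.4000i
z*z_bar = 17.9^2 + 1.4^2 = 320.41 + 1.96 = 322.37

z_bar = 17.9000 - 1.4000i, z*z_bar = 322.37


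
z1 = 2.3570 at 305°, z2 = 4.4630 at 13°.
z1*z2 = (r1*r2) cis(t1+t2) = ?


r = 2.3570 * 4.4630 = 10.5193
theta = 305° + 13° = 318° = 318° (mod 360)

10.5193 cis(318°)


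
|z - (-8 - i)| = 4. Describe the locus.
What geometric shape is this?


|z - z0| = r is a circle with center z0 and radius r.
Center = (-8, -1), radius = 4

Circle with center (-8, -1) and radius 4


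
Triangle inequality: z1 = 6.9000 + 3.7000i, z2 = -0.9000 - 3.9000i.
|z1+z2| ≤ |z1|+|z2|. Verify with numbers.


|z1| = sqrt(6.9^2 + 3.7^2) = sqrt(61.3) = 7.8294
|z2| = sqrt((-0.9)^2 + (-3.9)^2) = sqrt(16.02) = 4.0025
z1+z2 = 6.0000 - 0.2000i
|z1+z2| = sqrt(36.04) = 6.0033
|z1|+|z2| = 7.8294 + 4.0025 = 11.8319

|z1+z2| = 6.0033 ≤ |z1|+|z2| = 11.8319 (verified)


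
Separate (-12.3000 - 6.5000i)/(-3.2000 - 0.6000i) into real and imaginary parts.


Multiply by conjugate: (-12.3000 - 6.5000i)(-3.2000 + 0.6000i) / ((-3.2)^2 + (-0.6)^2)
Numerator real = -12.3*(-3.2) - (6.5)*(-0.6) = 43.26
Numerator imag = -6.5*(-3.2) - (-12.3)*(-0.6) = 13.42
Denominator = 10.6
Re(z) = 43.26/10.6 = 4.0811
Im(z) = 13.42/10.6 = 1.2660

Re(z) = 4.0811, Im(z) = 1.2660


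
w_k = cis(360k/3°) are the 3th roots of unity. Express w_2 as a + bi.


Angle = 360*2/3 = 240°
a = cos(240°) = -0.5000
b = sin(240°) = -0.8660

-0.5000 - 0.8660i


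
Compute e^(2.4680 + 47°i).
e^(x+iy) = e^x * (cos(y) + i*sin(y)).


e^2.4680 = 11.7988
cos(47°) = 0.682
sin(47°) = 0.73135
Real = 11.7988*0.682 = 8.0468
Imag = 11.7988*0.73135 = 8.6291

8.0468 + 8.6291i


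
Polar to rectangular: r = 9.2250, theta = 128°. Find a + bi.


a = 9.2250*cos(128°) = 9.2250*(-0.61566) = -5.6795
b = 9.2250*sin(128°) = 9.2250*0.78801 = 7.2694

-5.6795 + 7.2694i


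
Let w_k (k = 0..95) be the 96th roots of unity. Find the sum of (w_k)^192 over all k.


The roots are w_k = w^k with w = e^(2*pi*i/96), and (w^k)^192 = (w^192)^k.
So S = 1 + u + u^2 + ... + u^(95) with u = w^192.
192 = 2*96 + 0, so 192 is a multiple of 96 and u = (w^96)^2 = 1.
Every one of the 96 terms equals 1: S = 96

S = 96


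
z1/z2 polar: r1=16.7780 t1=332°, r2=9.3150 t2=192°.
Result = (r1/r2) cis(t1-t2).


r = 16.7780 / 9.3150 = 1.8012
theta = 332° - 192° = 140° = 140° (mod 360)

1.8012 cis(140°)


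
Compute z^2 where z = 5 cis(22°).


r^2 = 5^2 = 25
n*theta = 2*22° = 44° = 44° (mod 360)
a = 25*cos(44°) = 17.9835
b = 25*sin(44°) = 17.3665

25 cis(44°) = 17.9835 + 17.3665i


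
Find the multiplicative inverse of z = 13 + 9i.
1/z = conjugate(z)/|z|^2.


|z|^2 = 169+81 = 250
1/z = (13 - 9i)/250

1/z = 0.0520 - 0.0360i


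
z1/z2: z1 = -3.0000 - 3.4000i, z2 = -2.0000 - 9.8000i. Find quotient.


Conjugate of z2 = -2.0000 + 9.8000i
Numerator: (-3.0000 - 3.4000i)(-2.0000 + 9.8000i) = 39.3200 - 22.6000i
Denominator: (-2)^2 + (-9.8)^2 = 100.04
Result = (39.3200 - 22.6000i)/100.04

0.3930 - 0.2259i


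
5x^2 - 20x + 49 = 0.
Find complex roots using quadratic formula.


disc = (-20)^2 - 4*5*49 = 400 - 980 = -580
sqrt(|disc|) = sqrt(580) = 24.0832
Real part = 20/(2*5) = 2.0000
Imag part = 24.0832/(2*5) = 2.4083

2.0000 ± 2.4083i


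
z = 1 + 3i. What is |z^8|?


|z| = sqrt(1+9) = sqrt(10) = 3.1623
|z^8| = |z|^8 = (sqrt(10))^8 = 10^4 = 10000

|z^8| = 10000


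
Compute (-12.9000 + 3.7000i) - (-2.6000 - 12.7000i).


Real: -12.9 + 2.6 = -10.3
Imag: 3.7 + 12.7 = 16.4

-10.3000 + 16.4000i


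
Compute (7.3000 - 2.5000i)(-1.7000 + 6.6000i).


Real = 7.3*(-1.7) - (-2.5)*6.6 = -12.41 - (-16.5) = 4.09
Imag = 7.3*6.6 - (1.7)*(-2.5) = 48.18 + 4.25 = 52.43

4.0900 + 52.4300i


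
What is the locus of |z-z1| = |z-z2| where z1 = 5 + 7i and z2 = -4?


Equal distances means the locus is the perpendicular bisector of z1 and z2.
Midpoint = ((5+(-4))/2, (7+0)/2) = (0.5000, 3.5000)

Perpendicular bisector through (0.5000, 3.5000)


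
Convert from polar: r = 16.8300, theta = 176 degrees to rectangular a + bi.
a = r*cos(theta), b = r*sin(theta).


a = 16.8300*cos(176°) = 16.8300*(-0.997564) = -16.7890
b = 16.8300*sin(176°) = 16.8300*0.069756 = 1.1740

-16.7890 + 1.1740i


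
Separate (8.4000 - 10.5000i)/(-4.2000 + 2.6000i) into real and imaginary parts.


Multiply by conjugate: (8.4000 - 10.5000i)(-4.2000 - 2.6000i) / ((-4.2)^2 + 2.6^2)
Numerator real = 8.4*(-4.2) - (10.5)*2.6 = -62.58
Numerator imag = -10.5*(-4.2) - 8.4*2.6 = 22.26
Denominator = 24.4
Re(z) = -62.58/24.4 = -2.5648
Im(z) = 22.26/24.4 = 0.9123

Re(z) = -2.5648, Im(z) = 0.9123


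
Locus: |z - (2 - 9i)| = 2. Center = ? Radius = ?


|z - z0| = r is a circle with center z0 and radius r.
Center = (2, -9), radius = 2

Circle with center (2, -9) and radius 2


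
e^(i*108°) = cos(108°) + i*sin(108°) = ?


cos(108°) = -0.3090
sin(108°) = 0.9511

e^(i*108°) = -0.3090 + 0.9511i


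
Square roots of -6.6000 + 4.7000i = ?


|z| = sqrt(43.56+22.09) = 8.1025
sqrt((|z|+a)/2) = sqrt((8.1025+(-6.6))/2) = sqrt(0.7512) = 0.8667
sqrt((|z|-a)/2) = sqrt((8.1025-(-6.6))/2) = sqrt(7.3512) = 2.7113

±(0.8667 + 2.7113i) i.e. 0.8667 + 2.7113i and -0.8667 - 2.7113i


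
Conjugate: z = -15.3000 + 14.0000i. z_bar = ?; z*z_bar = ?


z_bar = -15.3000 - 14.0000i
z*z_bar = (-15.3)^2 + 14^2 = 234.09 + 196 = 430.09

z_bar = -15.3000 - 14.0000i, z*z_bar = 430.09


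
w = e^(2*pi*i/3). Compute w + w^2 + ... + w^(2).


With w = e^(2*pi*i/3), all 3 of the 3th roots of unity w^0 = 1, w, ..., w^(2) sum to 0: 1 + w + ... + w^(2) = (1 - w^3)/(1 - w) = 0 since w^3 = 1, w ≠ 1.
Removing the root 1: w + w^2 + ... + w^(2) = 0 - 1 = -1

Sum = -1


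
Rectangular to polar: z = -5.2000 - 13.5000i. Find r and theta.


r = sqrt(27.04+182.25) = sqrt(209.29) = 14.4669
theta = atan2(-13.5, -5.2) = -111.0659 degrees

r = 14.4669, theta = -111.0659 degrees


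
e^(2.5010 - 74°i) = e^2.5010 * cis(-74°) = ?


e^2.5010 = 12.1947
cos(-74°) = 0.27564
sin(-74°) = -0.96126
Real = 12.1947*0.27564 = 3.3613
Imag = 12.1947*(-0.96126) = -11.7223

3.3613 - 11.7223i


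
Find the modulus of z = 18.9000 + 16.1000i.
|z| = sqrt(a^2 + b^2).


|z| = sqrt(18.9^2 + 16.1^2) = sqrt(357.21 + 259.21) = sqrt(616.42) = 24.8278

|z| = 24.8278


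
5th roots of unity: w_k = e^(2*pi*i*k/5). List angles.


The 5th roots of unity are cis(360k/5°) for k=0..4
Angle step = 360/5 = 72°
Primitive root: cis(72°)
Primitive root = 0.3090 + 0.9511i

5 roots at angles: 0°, 72°, 144°, 216°, 288°


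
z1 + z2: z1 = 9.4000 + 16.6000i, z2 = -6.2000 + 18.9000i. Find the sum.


Real: 9.4 - 6.2 = 3.2
Imag: 16.6 + 18.9 = 35.5

3.2000 + 35.5000i


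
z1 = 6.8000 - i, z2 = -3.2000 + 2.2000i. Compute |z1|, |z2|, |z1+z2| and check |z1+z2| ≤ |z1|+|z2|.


|z1| = sqrt(6.8^2 + (-1)^2) = sqrt(47.24) = 6.8731
|z2| = sqrt((-3.2)^2 + 2.2^2) = sqrt(15.08) = 3.8833
z1+z2 = 3.6000 + 1.2000i
|z1+z2| = sqrt(14.4) = 3.7947
|z1|+|z2| = 6.8731 + 3.8833 = 10.7564

|z1+z2| = 3.7947 ≤ |z1|+|z2| = 10.7564 (verified)
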